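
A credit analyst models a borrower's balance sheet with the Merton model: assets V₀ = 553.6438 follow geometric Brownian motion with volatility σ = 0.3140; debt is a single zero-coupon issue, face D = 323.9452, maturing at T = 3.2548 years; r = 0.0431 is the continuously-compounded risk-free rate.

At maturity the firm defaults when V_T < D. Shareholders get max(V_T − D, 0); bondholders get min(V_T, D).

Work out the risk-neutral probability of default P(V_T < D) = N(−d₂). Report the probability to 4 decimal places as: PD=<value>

PD=0.1813

Equity is a call on the firm's assets struck at D = 323.9452:
d₁ = [ln(V₀/D) + (r + σ²/2)T] / (σ√T)
   = [ln(553.6438/323.9452) + (0.0431 + 0.5·0.3140²)·3.2548] / (0.3140·√3.2548)
   = [0.535947 + 0.300737] / 0.566489 = 1.476963
d₂ = d₁ − σ√T = 1.476963 − 0.566489 = 0.910474
risk-neutral PD = N(−d₂) = N(-0.910474) = 0.181286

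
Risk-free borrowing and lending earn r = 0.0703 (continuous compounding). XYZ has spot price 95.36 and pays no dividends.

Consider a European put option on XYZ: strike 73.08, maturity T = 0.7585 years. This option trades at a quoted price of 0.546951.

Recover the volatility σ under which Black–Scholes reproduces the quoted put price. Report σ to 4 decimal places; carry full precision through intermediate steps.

At σ = 0.2490 the Black–Scholes value reproduces the quote:
σ√T = 0.249·√0.7585 = 0.216859
d₁ = (ln(S/K) + (r+σ²/2)T) / (σ√T) = (ln(95.36/73.08) + (0.0703+0.249²/2)·0.7585) / 0.216859 = (0.266104 + 0.076836) / 0.216859 = 1.581401
d₂ = d₁ − σ√T = 1.581401 − 0.216859 = 1.364543
e^{−rT} = 0.948074
N(−d₁) = 0.056893,  N(−d₂) = 0.086198
V = K·e^{−rT}·N(−d₂) − S·N(−d₁) = 5.972280 − 5.425329 = 0.546951 (the quoted price), and the Black–Scholes price is strictly increasing in σ, so σ is unique

sigma = 0.2490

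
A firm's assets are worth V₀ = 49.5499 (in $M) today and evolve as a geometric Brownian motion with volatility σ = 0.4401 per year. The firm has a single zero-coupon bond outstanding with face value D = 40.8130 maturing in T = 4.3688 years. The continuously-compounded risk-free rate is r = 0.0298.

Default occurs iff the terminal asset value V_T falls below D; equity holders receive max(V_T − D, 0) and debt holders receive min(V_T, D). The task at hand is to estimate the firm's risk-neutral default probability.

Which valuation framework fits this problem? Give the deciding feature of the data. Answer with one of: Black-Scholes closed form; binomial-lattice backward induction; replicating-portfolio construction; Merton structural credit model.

framework: Merton structural credit model

Key observation: the asked-for credit quantity lives on the firm's capital structure — asset value, asset volatility, debt face 40.8130 — which is the structural model's domain.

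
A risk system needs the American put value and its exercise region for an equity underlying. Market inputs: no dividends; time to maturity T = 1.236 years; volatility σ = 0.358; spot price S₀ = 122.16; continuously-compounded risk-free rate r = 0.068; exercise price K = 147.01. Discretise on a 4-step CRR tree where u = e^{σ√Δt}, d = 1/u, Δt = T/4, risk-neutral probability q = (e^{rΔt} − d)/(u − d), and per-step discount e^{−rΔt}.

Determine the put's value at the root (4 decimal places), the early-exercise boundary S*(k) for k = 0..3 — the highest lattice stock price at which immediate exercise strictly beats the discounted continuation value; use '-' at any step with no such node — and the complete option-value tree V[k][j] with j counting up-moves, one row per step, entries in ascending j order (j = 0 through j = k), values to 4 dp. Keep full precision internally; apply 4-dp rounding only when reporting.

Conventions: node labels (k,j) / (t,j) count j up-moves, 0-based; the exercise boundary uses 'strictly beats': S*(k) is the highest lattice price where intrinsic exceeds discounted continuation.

price = 31.1243
boundary = - 100.1158 82.0495 100.1158
tree:
31.1243
46.8942 16.8810
64.9605 28.7594 5.8758
79.7666 46.8942 12.0836 0.0000
91.9009 64.9605 24.8500 0.0000 0.0000

params: Δt=0.30900 u=1.22019 d=0.81955 q=0.50341 e^(-rΔt)=0.97921
t_4 payoffs: 91.9009 64.9605 24.8500 0.0000 0.0000
t_3: node(3,0) S=67.2434 payoff=79.7666 vs cont=76.7098 → 79.7666 [stop]  node(3,1) S=100.1158 payoff=46.8942 vs cont=43.8375 → 46.8942 [stop]  node(3,2) S=149.0581 payoff=0.0000 vs cont=12.0836 → 12.0836 [wait]  node(3,3) S=221.9261 payoff=0.0000 vs cont=0.0000 → 0.0000 [wait]  ⇒ S*(3)=100.1158
t_2: node(2,0) S=82.0495 payoff=64.9605 vs cont=61.9037 → 64.9605 [stop]  node(2,1) S=122.1600 payoff=24.8500 vs cont=28.7594 → 28.7594 [wait]  node(2,2) S=181.8787 payoff=0.0000 vs cont=5.8758 → 5.8758 [wait]  ⇒ S*(2)=82.0495
t_1: node(1,0) S=100.1158 payoff=46.8942 vs cont=45.7646 → 46.8942 [stop]  node(1,1) S=149.0581 payoff=0.0000 vs cont=16.8810 → 16.8810 [wait]  ⇒ S*(1)=100.1158
t_0: node(0,0) S=122.1600 payoff=24.8500 vs cont=31.1243 → 31.1243 [wait]  ⇒ S*(0)=-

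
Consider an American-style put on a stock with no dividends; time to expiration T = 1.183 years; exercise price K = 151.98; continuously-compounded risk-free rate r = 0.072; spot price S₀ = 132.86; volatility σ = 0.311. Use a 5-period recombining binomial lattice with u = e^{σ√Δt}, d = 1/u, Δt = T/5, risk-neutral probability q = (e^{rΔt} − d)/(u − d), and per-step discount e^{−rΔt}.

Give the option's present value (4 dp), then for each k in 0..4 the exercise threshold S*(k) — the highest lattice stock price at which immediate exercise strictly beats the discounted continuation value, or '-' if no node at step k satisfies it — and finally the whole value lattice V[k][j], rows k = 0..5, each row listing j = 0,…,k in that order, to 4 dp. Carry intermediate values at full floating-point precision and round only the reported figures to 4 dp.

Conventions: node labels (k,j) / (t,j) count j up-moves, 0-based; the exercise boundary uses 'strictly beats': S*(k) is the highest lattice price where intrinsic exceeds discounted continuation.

Δt=0.23660  u=1.16332  d=0.85961  q=0.51882  discount=0.98311
step 5 (expiry): payoffs max(K−S,0) = 89.6203 67.5882 37.7721 0.0000 0.0000 0.0000
step 4: (k=4,j=0): S=72.5441, K−S=79.4359, hold=76.8688 ⇒ V=79.4359 exercise | (k=4,j=1): S=98.1744, K−S=53.8056, hold=51.2385 ⇒ V=53.8056 exercise | (k=4,j=2): S=132.8600, K−S=19.1200, hold=17.8680 ⇒ V=19.1200 exercise | (k=4,j=3): S=179.8002, K−S=0.0000, hold=0.0000 ⇒ V=0.0000 continue | (k=4,j=4): S=243.3247, K−S=0.0000, hold=0.0000 ⇒ V=0.0000 continue  boundary S*=132.8600
step 3: (k=3,j=0): S=84.3918, K−S=67.5882, hold=65.0211 ⇒ V=67.5882 exercise | (k=3,j=1): S=114.2079, K−S=37.7721, hold=35.2050 ⇒ V=37.7721 exercise | (k=3,j=2): S=154.5583, K−S=0.0000, hold=9.0447 ⇒ V=9.0447 continue | (k=3,j=3): S=209.1646, K−S=0.0000, hold=0.0000 ⇒ V=0.0000 continue  boundary S*=114.2079
step 2: (k=2,j=0): S=98.1744, K−S=53.8056, hold=51.2385 ⇒ V=53.8056 exercise | (k=2,j=1): S=132.8600, K−S=19.1200, hold=22.4813 ⇒ V=22.4813 continue | (k=2,j=2): S=179.8002, K−S=0.0000, hold=4.2786 ⇒ V=4.2786 continue  boundary S*=98.1744
step 1: (k=1,j=0): S=114.2079, K−S=37.7721, hold=36.9195 ⇒ V=37.7721 exercise | (k=1,j=1): S=154.5583, K−S=0.0000, hold=12.8171 ⇒ V=12.8171 continue  boundary S*=114.2079
step 0: (k=0,j=0): S=132.8600, K−S=19.1200, hold=24.4055 ⇒ V=24.4055 continue  boundary S*=-

price = 24.4055
boundary = - 114.2079 98.1744 114.2079 132.8600
tree:
24.4055
37.7721 12.8171
53.8056 22.4813 4.2786
67.5882 37.7721 9.0447 0.0000
79.4359 53.8056 19.1200 0.0000 0.0000
89.6203 67.5882 37.7721 0.0000 0.0000 0.0000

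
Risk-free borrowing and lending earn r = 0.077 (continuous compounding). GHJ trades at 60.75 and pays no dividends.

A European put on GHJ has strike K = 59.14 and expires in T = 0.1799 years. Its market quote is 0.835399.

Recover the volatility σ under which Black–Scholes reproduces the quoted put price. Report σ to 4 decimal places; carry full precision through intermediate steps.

sigma = 0.1780

At σ = 0.1780 the Black–Scholes value reproduces the quote:
σ√T = 0.178·√0.1799 = 0.075498
d₁ = (ln(S/K) + (r+σ²/2)T) / (σ√T) = (ln(60.75/59.14) + (0.077+0.178²/2)·0.1799) / 0.075498 = (0.026860 + 0.016702) / 0.075498 = 0.576993
d₂ = d₁ − σ√T = 0.576993 − 0.075498 = 0.501495
e^{−rT} = 0.986243
N(−d₁) = 0.281972,  N(−d₂) = 0.308011
V = K·e^{−rT}·N(−d₂) − S·N(−d₁) = 17.965200 − 17.129801 = 0.835399 (matching the quote); vega is positive throughout, so no other σ reproduces this price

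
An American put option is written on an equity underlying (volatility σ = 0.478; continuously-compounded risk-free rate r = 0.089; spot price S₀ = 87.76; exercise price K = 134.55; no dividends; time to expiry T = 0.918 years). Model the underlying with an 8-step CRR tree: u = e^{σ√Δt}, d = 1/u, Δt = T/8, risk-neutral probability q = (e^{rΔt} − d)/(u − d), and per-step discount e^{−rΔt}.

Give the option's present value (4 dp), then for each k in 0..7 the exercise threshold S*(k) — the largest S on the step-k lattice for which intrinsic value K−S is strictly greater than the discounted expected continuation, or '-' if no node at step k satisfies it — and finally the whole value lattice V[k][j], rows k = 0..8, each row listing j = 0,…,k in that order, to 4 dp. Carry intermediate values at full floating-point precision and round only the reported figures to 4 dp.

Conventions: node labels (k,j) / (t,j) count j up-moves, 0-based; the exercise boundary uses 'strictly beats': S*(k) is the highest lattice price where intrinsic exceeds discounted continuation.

Δt=0.11475, u=1.17577, d=0.85051, q=0.49117, disc=e^(-rΔt)=0.98984
k=8 terminal: V=max(K-S,0) → 110.5216 101.3325 88.6291 71.0676 46.7900 13.2279 0.0000 0.0000 0.0000
k=7: j=0 S=28.2518 intr=106.2982 cont=104.9311 V=106.2982[EX]; j=1 S=39.0561 intr=95.4939 cont=94.1268 V=95.4939[EX]; j=2 S=53.9923 intr=80.5577 cont=79.1906 V=80.5577[EX]; j=3 S=74.6406 intr=59.9094 cont=58.5423 V=59.9094[EX]; j=4 S=103.1854 intr=31.3646 cont=29.9975 V=31.3646[EX]; j=5 S=142.6466 intr=0.0000 cont=6.6624 V=6.6624[hold]; j=6 S=197.1989 intr=0.0000 cont=0.0000 V=0.0000[hold]; j=7 S=272.6137 intr=0.0000 cont=0.0000 V=0.0000[hold]  S*(7)=103.1854
k=6: j=0 S=33.2175 intr=101.3325 cont=99.9653 V=101.3325[EX]; j=1 S=45.9209 intr=88.6291 cont=87.2620 V=88.6291[EX]; j=2 S=63.4824 intr=71.0676 cont=69.7004 V=71.0676[EX]; j=3 S=87.7600 intr=46.7900 cont=45.4229 V=46.7900[EX]; j=4 S=121.3221 intr=13.2279 cont=19.0363 V=19.0363[hold]; j=5 S=167.7192 intr=0.0000 cont=3.3556 V=3.3556[hold]; j=6 S=231.8601 intr=0.0000 cont=0.0000 V=0.0000[hold]  S*(6)=87.7600
k=5: j=0 S=39.0561 intr=95.4939 cont=94.1268 V=95.4939[EX]; j=1 S=53.9923 intr=80.5577 cont=79.1906 V=80.5577[EX]; j=2 S=74.6406 intr=59.9094 cont=58.5423 V=59.9094[EX]; j=3 S=103.1854 intr=31.3646 cont=32.8214 V=32.8214[hold]; j=4 S=142.6466 intr=0.0000 cont=11.2193 V=11.2193[hold]; j=5 S=197.1989 intr=0.0000 cont=1.6901 V=1.6901[hold]  S*(5)=74.6406
k=4: j=0 S=45.9209 intr=88.6291 cont=87.2620 V=88.6291[EX]; j=1 S=63.4824 intr=71.0676 cont=69.7004 V=71.0676[EX]; j=2 S=87.7600 intr=46.7900 cont=46.1311 V=46.7900[EX]; j=3 S=121.3221 intr=13.2279 cont=21.9854 V=21.9854[hold]; j=4 S=167.7192 intr=0.0000 cont=6.4724 V=6.4724[hold]  S*(4)=87.7600
k=3: j=0 S=53.9923 intr=80.5577 cont=79.1906 V=80.5577[EX]; j=1 S=74.6406 intr=59.9094 cont=58.5423 V=59.9094[EX]; j=2 S=103.1854 intr=31.3646 cont=34.2552 V=34.2552[hold]; j=3 S=142.6466 intr=0.0000 cont=14.2200 V=14.2200[hold]  S*(3)=74.6406
k=2: j=0 S=63.4824 intr=71.0676 cont=69.7004 V=71.0676[EX]; j=1 S=87.7600 intr=46.7900 cont=46.8282 V=46.8282[hold]; j=2 S=121.3221 intr=13.2279 cont=24.1665 V=24.1665[hold]  S*(2)=63.4824
k=1: j=0 S=74.6406 intr=59.9094 cont=58.5608 V=59.9094[EX]; j=1 S=103.1854 intr=31.3646 cont=35.3348 V=35.3348[hold]  S*(1)=74.6406
k=0: j=0 S=87.7600 intr=46.7900 cont=47.3531 V=47.3531[hold]  S*(0)=-

price = 47.3531
boundary = - 74.6406 63.4824 74.6406 87.7600 74.6406 87.7600 103.1854
tree:
47.3531
59.9094 35.3348
71.0676 46.8282 24.1665
80.5577 59.9094 34.2552 14.2200
88.6291 71.0676 46.7900 21.9854 6.4724
95.4939 80.5577 59.9094 32.8214 11.2193 1.6901
101.3325 88.6291 71.0676 46.7900 19.0363 3.3556 0.0000
106.2982 95.4939 80.5577 59.9094 31.3646 6.6624 0.0000 0.0000
110.5216 101.3325 88.6291 71.0676 46.7900 13.2279 0.0000 0.0000 0.0000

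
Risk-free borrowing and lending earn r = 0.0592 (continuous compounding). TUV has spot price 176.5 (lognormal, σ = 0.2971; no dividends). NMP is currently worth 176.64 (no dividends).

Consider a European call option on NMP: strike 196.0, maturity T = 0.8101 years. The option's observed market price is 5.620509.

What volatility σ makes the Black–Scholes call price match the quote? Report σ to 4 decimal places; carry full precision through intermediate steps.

At σ = 0.1517 the Black–Scholes value reproduces the quote:
σ√T = 0.1517·√0.8101 = 0.136538
d₁ = (ln(S/K) + (r+σ²/2)T) / (σ√T) = (ln(176.64/196.0) + (0.0592+0.1517²/2)·0.8101) / 0.136538 = (-0.104001 + 0.057279) / 0.136538 = -0.342186
d₂ = d₁ − σ√T = -0.342186 − 0.136538 = -0.478725
e^{−rT} = 0.953174
N(d₁) = 0.366105,  N(d₂) = 0.316067
V = S·N(d₁) − K·e^{−rT}·N(d₂) = 64.668836 − 59.048327 = 5.620509 (the quoted price), and the Black–Scholes price is strictly increasing in σ, so σ is unique

sigma = 0.1517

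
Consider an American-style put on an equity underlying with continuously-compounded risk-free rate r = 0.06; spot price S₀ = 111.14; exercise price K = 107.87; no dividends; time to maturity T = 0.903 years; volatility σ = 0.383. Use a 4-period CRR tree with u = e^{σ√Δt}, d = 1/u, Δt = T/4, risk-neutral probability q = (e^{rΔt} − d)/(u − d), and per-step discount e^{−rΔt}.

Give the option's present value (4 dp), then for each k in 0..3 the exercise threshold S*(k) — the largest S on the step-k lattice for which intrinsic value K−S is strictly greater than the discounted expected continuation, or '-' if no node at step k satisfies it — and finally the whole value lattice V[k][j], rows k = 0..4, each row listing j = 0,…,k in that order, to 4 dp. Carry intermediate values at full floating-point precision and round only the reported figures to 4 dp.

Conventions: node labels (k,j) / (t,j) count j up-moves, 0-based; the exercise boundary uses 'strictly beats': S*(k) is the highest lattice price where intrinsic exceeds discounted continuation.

price = 11.4430
boundary = - - 77.2340 64.3840
tree:
11.4430
19.0925 3.8587
30.6360 7.6979 0.0000
43.4860 15.3569 0.0000 0.0000
54.1981 30.6360 0.0000 0.0000 0.0000

Δt=0.22575, u=1.19958, d=0.83362, q=0.49190, disc=e^(-rΔt)=0.98655
k=4 terminal: V=max(K-S,0) → 54.1981 30.6360 0.0000 0.0000 0.0000
k=3: j=0 S=64.3840 intr=43.4860 cont=42.0348 V=43.4860[EX]; j=1 S=92.6487 intr=15.2213 cont=15.3569 V=15.3569[hold]; j=2 S=133.3218 intr=0.0000 cont=0.0000 V=0.0000[hold]; j=3 S=191.8506 intr=0.0000 cont=0.0000 V=0.0000[hold]  S*(3)=64.3840
k=2: j=0 S=77.2340 intr=30.6360 cont=29.2506 V=30.6360[EX]; j=1 S=111.1400 intr=0.0000 cont=7.6979 V=7.6979[hold]; j=2 S=159.9308 intr=0.0000 cont=0.0000 V=0.0000[hold]  S*(2)=77.2340
k=1: j=0 S=92.6487 intr=15.2213 cont=19.0925 V=19.0925[hold]; j=1 S=133.3218 intr=0.0000 cont=3.8587 V=3.8587[hold]  S*(1)=-
k=0: j=0 S=111.1400 intr=0.0000 cont=11.4430 V=11.4430[hold]  S*(0)=-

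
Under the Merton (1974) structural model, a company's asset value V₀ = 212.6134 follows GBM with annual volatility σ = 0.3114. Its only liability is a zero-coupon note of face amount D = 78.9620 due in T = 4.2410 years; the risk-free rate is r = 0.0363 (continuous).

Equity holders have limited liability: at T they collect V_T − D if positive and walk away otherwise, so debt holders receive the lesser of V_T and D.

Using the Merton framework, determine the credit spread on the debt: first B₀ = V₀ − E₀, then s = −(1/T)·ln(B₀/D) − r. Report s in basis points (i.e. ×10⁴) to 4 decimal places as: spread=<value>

spread=38.5495

Apply the equity-as-call identities (strike 78.9620, horizon 4.2410 years):
d₁ = [ln(V₀/D) + (r + σ²/2)T] / (σ√T)
   = [ln(212.6134/78.9620) + (0.0363 + 0.5·0.3114²)·4.2410] / (0.3114·√4.2410)
   = [0.990509 + 0.359573] / 0.641287 = 2.105268
d₂ = d₁ − σ√T = 2.105268 − 0.641287 = 1.463980
N(d₁) = 0.982366,  N(d₂) = 0.928400,  e^(−rT) = 0.857316
E₀ = V₀·N(d₁) − D·e^(−rT)·N(d₂)
   = 212.6134·0.982366 − 78.9620·0.857316·0.928400 = 146.015730
B₀ = V₀ − E₀ = 212.6134 − 146.015730 = 66.597670
spread = −(1/T)·ln(B₀/D) − r = −(1/4.2410)·ln(66.597670/78.9620) − 0.0363 = 0.00385495
in basis points: 0.00385495 × 10⁴ = 38.5495 bp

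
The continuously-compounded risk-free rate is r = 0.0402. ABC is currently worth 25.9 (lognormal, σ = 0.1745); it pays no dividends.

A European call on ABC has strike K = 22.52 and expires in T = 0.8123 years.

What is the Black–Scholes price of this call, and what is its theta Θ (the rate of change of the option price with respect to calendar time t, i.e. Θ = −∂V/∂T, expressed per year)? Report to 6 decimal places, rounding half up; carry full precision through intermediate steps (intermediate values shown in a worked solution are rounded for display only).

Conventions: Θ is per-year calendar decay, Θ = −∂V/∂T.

price = 4.361032
Θ = -1.242324

σ√T = 0.1745·√0.8123 = 0.157273
d₁ = (ln(S/K) + (r+σ²/2)T) / (σ√T) = (ln(25.9/22.52) + (0.0402+0.1745²/2)·0.8123) / 0.157273 = (0.139839 + 0.045022) / 0.157273 = 1.175416
d₂ = d₁ − σ√T = 1.175416 − 0.157273 = 1.018143
e^{−rT} = 0.967873
N(d₁) = 0.880086,  N(d₂) = 0.845695
Call price V = S·N(d₁) − K·e^{−rT}·N(d₂) = 22.794224 − 18.433191 = 4.361032
φ(d₁) = (1/√(2π))·e^{−d₁²/2} = 0.199940
Θ = −S·φ(d₁)·σ/(2√T) − r·K·e^{−rT}·N(d₂) = −0.501309 − 0.741014 = -1.242324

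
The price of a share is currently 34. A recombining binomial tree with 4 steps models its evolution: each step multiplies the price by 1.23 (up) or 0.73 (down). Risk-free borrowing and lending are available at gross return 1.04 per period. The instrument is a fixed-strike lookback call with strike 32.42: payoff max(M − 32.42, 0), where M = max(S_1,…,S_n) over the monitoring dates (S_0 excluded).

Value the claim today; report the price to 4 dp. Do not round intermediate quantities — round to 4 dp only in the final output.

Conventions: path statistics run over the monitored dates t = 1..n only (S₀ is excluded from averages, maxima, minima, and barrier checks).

price = 14.0378

Risk-neutral up-probability p* = (R−d)/(u−d) = (1.04−0.73)/(1.23−0.73) = 0.6200; the claim prices as the p*-weighted sum of path payoffs discounted by R^4.
Enumerate all 2^4 = 16 price paths (U = up ×1.23, D = down ×0.73); each path with k up-moves has probability p*^k·(1−p*)^(4−k).
DDDD: M=24.8200, payoff=0.0000, prob=0.020851
UDDD: M=41.8200, payoff=9.4000, prob=0.034021
DUDD: M=30.5286, payoff=0.0000, prob=0.034021
UUDD: M=51.4386, payoff=19.0186, prob=0.055507
DDUD: M=24.8200, payoff=0.0000, prob=0.034021
UDUD: M=41.8200, payoff=9.4000, prob=0.055507
DUUD: M=37.5502, payoff=5.1302, prob=0.055507
UUUD: M=63.2695, payoff=30.8495, prob=0.090565
DDDU: M=24.8200, payoff=0.0000, prob=0.034021
UDDU: M=41.8200, payoff=9.4000, prob=0.055507
DUDU: M=30.5286, payoff=0.0000, prob=0.055507
UUDU: M=51.4386, payoff=19.0186, prob=0.090565
DDUU: M=27.4116, payoff=0.0000, prob=0.055507
UDUU: M=46.1867, payoff=13.7667, prob=0.090565
DUUU: M=46.1867, payoff=13.7667, prob=0.090565
UUUU: M=77.8215, payoff=45.4015, prob=0.147763
Price = Σ prob·payoff / R^4 = 16.422280 / 1.169859 = 14.0378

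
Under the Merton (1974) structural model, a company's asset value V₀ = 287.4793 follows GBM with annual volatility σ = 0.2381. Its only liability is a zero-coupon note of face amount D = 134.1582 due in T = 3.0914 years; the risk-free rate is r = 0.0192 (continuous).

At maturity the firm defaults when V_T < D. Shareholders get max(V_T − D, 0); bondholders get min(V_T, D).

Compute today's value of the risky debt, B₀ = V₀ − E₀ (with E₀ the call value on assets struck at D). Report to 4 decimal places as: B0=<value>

Apply the equity-as-call identities (strike 134.1582, horizon 3.0914 years):
d₁ = [ln(V₀/D) + (r + σ²/2)T] / (σ√T)
   = [ln(287.4793/134.1582) + (0.0192 + 0.5·0.2381²)·3.0914] / (0.2381·√3.0914)
   = [0.762131 + 0.146983] / 0.418636 = 2.171608
d₂ = d₁ − σ√T = 2.171608 − 0.418636 = 1.752972
N(d₁) = 0.985057,  N(d₂) = 0.960197,  e^(−rT) = 0.942372
E₀ = V₀·N(d₁) − D·e^(−rT)·N(d₂)
   = 287.4793·0.985057 − 134.1582·0.942372·0.960197 = 161.788865
B₀ = V₀ − E₀ = 287.4793 − 161.788865 = 125.690435

B0=125.6904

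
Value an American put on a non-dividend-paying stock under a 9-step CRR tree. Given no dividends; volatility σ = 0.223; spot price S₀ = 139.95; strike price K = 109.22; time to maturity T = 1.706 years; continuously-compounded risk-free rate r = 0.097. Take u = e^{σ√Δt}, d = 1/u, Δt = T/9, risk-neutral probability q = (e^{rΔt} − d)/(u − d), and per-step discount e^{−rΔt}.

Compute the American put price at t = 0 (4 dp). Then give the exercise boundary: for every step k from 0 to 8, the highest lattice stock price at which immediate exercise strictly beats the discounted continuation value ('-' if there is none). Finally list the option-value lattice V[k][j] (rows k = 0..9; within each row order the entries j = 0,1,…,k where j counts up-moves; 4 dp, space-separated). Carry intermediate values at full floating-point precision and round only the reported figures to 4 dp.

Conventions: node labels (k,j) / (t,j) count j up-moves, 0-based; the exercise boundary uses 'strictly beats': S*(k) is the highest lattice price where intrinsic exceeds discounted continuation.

params: Δt=0.18956 u=1.10196 d=0.90747 q=0.57116 e^(-rΔt)=0.98178
t_9 payoffs: 50.8105 38.2926 23.0918 4.6333 0.0000 0.0000 0.0000 0.0000 0.0000 0.0000
t_8: node(8,0) S=64.3649 payoff=44.8551 vs cont=42.8653 → 44.8551 [stop]  node(8,1) S=78.1591 payoff=31.0609 vs cont=29.0710 → 31.0609 [stop]  node(8,2) S=94.9098 payoff=14.3102 vs cont=12.3204 → 14.3102 [stop]  node(8,3) S=115.2502 payoff=0.0000 vs cont=1.9507 → 1.9507 [wait]  node(8,4) S=139.9500 payoff=0.0000 vs cont=0.0000 → 0.0000 [wait]  node(8,5) S=169.9433 payoff=0.0000 vs cont=0.0000 → 0.0000 [wait]  node(8,6) S=206.3645 payoff=0.0000 vs cont=0.0000 → 0.0000 [wait]  node(8,7) S=250.5913 payoff=0.0000 vs cont=0.0000 → 0.0000 [wait]  node(8,8) S=304.2966 payoff=0.0000 vs cont=0.0000 → 0.0000 [wait]  ⇒ S*(8)=94.9098
t_7: node(7,0) S=70.9274 payoff=38.2926 vs cont=36.3027 → 38.2926 [stop]  node(7,1) S=86.1282 payoff=23.0918 vs cont=21.1019 → 23.0918 [stop]  node(7,2) S=104.5867 payoff=4.6333 vs cont=7.1189 → 7.1189 [wait]  node(7,3) S=127.0011 payoff=0.0000 vs cont=0.8213 → 0.8213 [wait]  node(7,4) S=154.2192 payoff=0.0000 vs cont=0.0000 → 0.0000 [wait]  node(7,5) S=187.2705 payoff=0.0000 vs cont=0.0000 → 0.0000 [wait]  node(7,6) S=227.4053 payoff=0.0000 vs cont=0.0000 → 0.0000 [wait]  node(7,7) S=276.1414 payoff=0.0000 vs cont=0.0000 → 0.0000 [wait]  ⇒ S*(7)=86.1282
t_6: node(6,0) S=78.1591 payoff=31.0609 vs cont=29.0710 → 31.0609 [stop]  node(6,1) S=94.9098 payoff=14.3102 vs cont=13.7142 → 14.3102 [stop]  node(6,2) S=115.2502 payoff=0.0000 vs cont=3.4578 → 3.4578 [wait]  node(6,3) S=139.9500 payoff=0.0000 vs cont=0.3458 → 0.3458 [wait]  node(6,4) S=169.9433 payoff=0.0000 vs cont=0.0000 → 0.0000 [wait]  node(6,5) S=206.3645 payoff=0.0000 vs cont=0.0000 → 0.0000 [wait]  node(6,6) S=250.5913 payoff=0.0000 vs cont=0.0000 → 0.0000 [wait]  ⇒ S*(6)=94.9098
t_5: node(5,0) S=86.1282 payoff=23.0918 vs cont=21.1019 → 23.0918 [stop]  node(5,1) S=104.5867 payoff=4.6333 vs cont=7.9639 → 7.9639 [wait]  node(5,2) S=127.0011 payoff=0.0000 vs cont=1.6497 → 1.6497 [wait]  node(5,3) S=154.2192 payoff=0.0000 vs cont=0.1456 → 0.1456 [wait]  node(5,4) S=187.2705 payoff=0.0000 vs cont=0.0000 → 0.0000 [wait]  node(5,5) S=227.4053 payoff=0.0000 vs cont=0.0000 → 0.0000 [wait]  ⇒ S*(5)=86.1282
t_4: node(4,0) S=94.9098 payoff=14.3102 vs cont=14.1880 → 14.3102 [stop]  node(4,1) S=115.2502 payoff=0.0000 vs cont=4.2781 → 4.2781 [wait]  node(4,2) S=139.9500 payoff=0.0000 vs cont=0.7762 → 0.7762 [wait]  node(4,3) S=169.9433 payoff=0.0000 vs cont=0.0613 → 0.0613 [wait]  node(4,4) S=206.3645 payoff=0.0000 vs cont=0.0000 → 0.0000 [wait]  ⇒ S*(4)=94.9098
t_3: node(3,0) S=104.5867 payoff=4.6333 vs cont=8.4239 → 8.4239 [wait]  node(3,1) S=127.0011 payoff=0.0000 vs cont=2.2364 → 2.2364 [wait]  node(3,2) S=154.2192 payoff=0.0000 vs cont=0.3612 → 0.3612 [wait]  node(3,3) S=187.2705 payoff=0.0000 vs cont=0.0258 → 0.0258 [wait]  ⇒ S*(3)=-
t_2: node(2,0) S=115.2502 payoff=0.0000 vs cont=4.8008 → 4.8008 [wait]  node(2,1) S=139.9500 payoff=0.0000 vs cont=1.1441 → 1.1441 [wait]  node(2,2) S=169.9433 payoff=0.0000 vs cont=0.1665 → 0.1665 [wait]  ⇒ S*(2)=-
t_1: node(1,0) S=127.0011 payoff=0.0000 vs cont=2.6628 → 2.6628 [wait]  node(1,1) S=154.2192 payoff=0.0000 vs cont=0.5751 → 0.5751 [wait]  ⇒ S*(1)=-
t_0: node(0,0) S=139.9500 payoff=0.0000 vs cont=1.4436 → 1.4436 [wait]  ⇒ S*(0)=-

price = 1.4436
boundary = - - - - 94.9098 86.1282 94.9098 86.1282 94.9098
tree:
1.4436
2.6628 0.5751
4.8008 1.1441 0.1665
8.4239 2.2364 0.3612 0.0258
14.3102 4.2781 0.7762 0.0613 0.0000
23.0918 7.9639 1.6497 0.1456 0.0000 0.0000
31.0609 14.3102 3.4578 0.3458 0.0000 0.0000 0.0000
38.2926 23.0918 7.1189 0.8213 0.0000 0.0000 0.0000 0.0000
44.8551 31.0609 14.3102 1.9507 0.0000 0.0000 0.0000 0.0000 0.0000
50.8105 38.2926 23.0918 4.6333 0.0000 0.0000 0.0000 0.0000 0.0000 0.0000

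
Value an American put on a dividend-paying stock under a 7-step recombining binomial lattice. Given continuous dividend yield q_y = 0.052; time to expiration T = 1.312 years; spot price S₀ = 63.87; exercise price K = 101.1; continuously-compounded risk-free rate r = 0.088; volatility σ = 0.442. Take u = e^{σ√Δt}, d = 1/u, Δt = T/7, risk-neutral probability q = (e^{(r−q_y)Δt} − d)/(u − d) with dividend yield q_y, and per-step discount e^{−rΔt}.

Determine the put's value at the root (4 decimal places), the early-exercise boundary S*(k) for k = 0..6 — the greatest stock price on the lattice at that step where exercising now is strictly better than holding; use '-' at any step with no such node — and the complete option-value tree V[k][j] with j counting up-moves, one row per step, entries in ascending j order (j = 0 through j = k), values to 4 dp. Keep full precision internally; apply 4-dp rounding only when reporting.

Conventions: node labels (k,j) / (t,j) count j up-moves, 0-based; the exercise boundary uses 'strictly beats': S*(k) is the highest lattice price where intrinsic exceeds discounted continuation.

price = 38.2551
boundary = - 52.7464 43.5600 52.7464 63.8700 52.7464 63.8700
tree:
38.2551
48.3536 28.2162
57.5400 37.6247 18.6005
65.1264 48.3536 26.8522 9.9495
71.3916 57.5400 37.2300 16.0948 3.3687
76.5657 65.1264 48.3536 25.1397 6.4604 0.0000
80.8386 71.3916 57.5400 37.2300 12.3896 0.0000 0.0000
84.3673 76.5657 65.1264 48.3536 23.7605 0.0000 0.0000 0.0000

Δt=0.18743  u=1.21089  d=0.82584  q=0.46989  discount=0.98364
step 7 (expiry): payoffs max(K−S,0) = 84.3673 76.5657 65.1264 48.3536 23.7605 0.0000 0.0000 0.0000
step 6: (k=6,j=0): S=20.2614, K−S=80.8386, hold=79.3813 ⇒ V=80.8386 exercise | (k=6,j=1): S=29.7084, K−S=71.3916, hold=70.0259 ⇒ V=71.3916 exercise | (k=6,j=2): S=43.5600, K−S=57.5400, hold=56.3086 ⇒ V=57.5400 exercise | (k=6,j=3): S=63.8700, K−S=37.2300, hold=36.1956 ⇒ V=37.2300 exercise | (k=6,j=4): S=93.6496, K−S=7.4504, hold=12.3896 ⇒ V=12.3896 continue | (k=6,j=5): S=137.3140, K−S=0.0000, hold=0.0000 ⇒ V=0.0000 continue | (k=6,j=6): S=201.3371, K−S=0.0000, hold=0.0000 ⇒ V=0.0000 continue  boundary S*=63.8700
step 5: (k=5,j=0): S=24.5343, K−S=76.5657, hold=75.1498 ⇒ V=76.5657 exercise | (k=5,j=1): S=35.9736, K−S=65.1264, hold=63.8215 ⇒ V=65.1264 exercise | (k=5,j=2): S=52.7464, K−S=48.3536, hold=47.2114 ⇒ V=48.3536 exercise | (k=5,j=3): S=77.3395, K−S=23.7605, hold=25.1397 ⇒ V=25.1397 continue | (k=5,j=4): S=113.3993, K−S=0.0000, hold=6.4604 ⇒ V=6.4604 continue | (k=5,j=5): S=166.2721, K−S=0.0000, hold=0.0000 ⇒ V=0.0000 continue  boundary S*=52.7464
step 4: (k=4,j=0): S=29.7084, K−S=71.3916, hold=70.0259 ⇒ V=71.3916 exercise | (k=4,j=1): S=43.5600, K−S=57.5400, hold=56.3086 ⇒ V=57.5400 exercise | (k=4,j=2): S=63.8700, K−S=37.2300, hold=36.8331 ⇒ V=37.2300 exercise | (k=4,j=3): S=93.6496, K−S=7.4504, hold=16.0948 ⇒ V=16.0948 continue | (k=4,j=4): S=137.3140, K−S=0.0000, hold=3.3687 ⇒ V=3.3687 continue  boundary S*=63.8700
step 3: (k=3,j=0): S=35.9736, K−S=65.1264, hold=63.8215 ⇒ V=65.1264 exercise | (k=3,j=1): S=52.7464, K−S=48.3536, hold=47.2114 ⇒ V=48.3536 exercise | (k=3,j=2): S=77.3395, K−S=23.7605, hold=26.8522 ⇒ V=26.8522 continue | (k=3,j=3): S=113.3993, K−S=0.0000, hold=9.9495 ⇒ V=9.9495 continue  boundary S*=52.7464
step 2: (k=2,j=0): S=43.5600, K−S=57.5400, hold=56.3086 ⇒ V=57.5400 exercise | (k=2,j=1): S=63.8700, K−S=37.2300, hold=37.6247 ⇒ V=37.6247 continue | (k=2,j=2): S=93.6496, K−S=7.4504, hold=18.6005 ⇒ V=18.6005 continue  boundary S*=43.5600
step 1: (k=1,j=0): S=52.7464, K−S=48.3536, hold=47.3938 ⇒ V=48.3536 exercise | (k=1,j=1): S=77.3395, K−S=23.7605, hold=28.2162 ⇒ V=28.2162 continue  boundary S*=52.7464
step 0: (k=0,j=0): S=63.8700, K−S=37.2300, hold=38.2551 ⇒ V=38.2551 continue  boundary S*=-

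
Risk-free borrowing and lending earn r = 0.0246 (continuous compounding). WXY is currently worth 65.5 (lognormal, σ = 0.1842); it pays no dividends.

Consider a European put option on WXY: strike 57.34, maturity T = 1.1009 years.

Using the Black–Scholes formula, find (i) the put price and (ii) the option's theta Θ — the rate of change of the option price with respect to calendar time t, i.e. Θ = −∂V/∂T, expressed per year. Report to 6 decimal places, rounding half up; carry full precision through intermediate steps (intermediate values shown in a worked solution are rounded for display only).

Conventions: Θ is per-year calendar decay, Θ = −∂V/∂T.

σ√T = 0.1842·√1.1009 = 0.193270
d₁ = (ln(S/K) + (r+σ²/2)T) / (σ√T) = (ln(65.5/57.34) + (0.0246+0.1842²/2)·1.1009) / 0.193270 = (0.133052 + 0.045759) / 0.193270 = 0.925186
d₂ = d₁ − σ√T = 0.925186 − 0.193270 = 0.731917
e^{−rT} = 0.973281
N(−d₁) = 0.177435,  N(−d₂) = 0.232110
Put price V = K·e^{−rT}·N(−d₂) − S·N(−d₁) = 12.953567 − 11.621960 = 1.331607
φ(d₁) = (1/√(2π))·e^{−d₁²/2} = 0.260039
Θ = −S·φ(d₁)·σ/(2√T) + r·K·e^{−rT}·N(−d₂) = −1.495084 + 0.318658 = -1.176426

price = 1.331607
Θ = -1.176426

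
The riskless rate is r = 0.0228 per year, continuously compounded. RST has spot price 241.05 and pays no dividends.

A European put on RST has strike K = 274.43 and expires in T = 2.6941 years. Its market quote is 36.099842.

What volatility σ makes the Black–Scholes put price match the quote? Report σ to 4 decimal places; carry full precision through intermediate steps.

At σ = 0.1641 the Black–Scholes value reproduces the quote:
σ√T = 0.1641·√2.6941 = 0.269349
d₁ = (ln(S/K) + (r+σ²/2)T) / (σ√T) = (ln(241.05/274.43) + (0.0228+0.1641²/2)·2.6941) / 0.269349 = (-0.129692 + 0.097700) / 0.269349 = -0.118775
d₂ = d₁ − σ√T = -0.118775 − 0.269349 = -0.388124
e^{−rT} = 0.940423
N(−d₁) = 0.547273,  N(−d₂) = 0.651038
V = K·e^{−rT}·N(−d₂) − S·N(−d₁) = 168.020035 − 131.920193 = 36.099842 (equal to the quote); since ∂V/∂σ > 0 for all σ, the implied volatility is unique

sigma = 0.1641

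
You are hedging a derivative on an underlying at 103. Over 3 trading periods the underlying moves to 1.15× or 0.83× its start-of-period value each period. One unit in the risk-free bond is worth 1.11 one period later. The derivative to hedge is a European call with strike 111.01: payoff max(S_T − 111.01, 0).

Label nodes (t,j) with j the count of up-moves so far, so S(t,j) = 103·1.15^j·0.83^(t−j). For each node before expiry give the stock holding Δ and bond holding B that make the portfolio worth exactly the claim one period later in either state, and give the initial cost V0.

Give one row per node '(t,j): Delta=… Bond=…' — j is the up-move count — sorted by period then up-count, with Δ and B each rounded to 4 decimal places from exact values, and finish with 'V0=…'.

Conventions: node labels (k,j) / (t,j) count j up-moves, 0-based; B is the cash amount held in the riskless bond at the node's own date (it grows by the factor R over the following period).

Under the risk-neutral measure, an up-move has probability p* = (R−d)/(u−d) = 0.8750 and values discount at R = 1.11.
Expiry values: V(3,0)=0.0000, V(3,1)=0.0000, V(3,2)=2.0505, V(3,3)=45.6401
  t=2,j=0: stock 70.9567 → up 81.6002 (V=0.0000), down 58.8941 (V=0.0000). Price 0.0000; hedge Δ=0.0000, bond B=0.0000.
  t=2,j=1: stock 98.3135 → up 113.0605 (V=2.0505), down 81.6002 (V=0.0000). Price 1.6164; hedge Δ=0.0652, bond B=-4.7915.
  t=2,j=2: stock 136.2175 → up 156.6501 (V=45.6401), down 113.0605 (V=2.0505). Price 36.2085; hedge Δ=1.0000, bond B=-100.0090.
  t=1,j=0: stock 85.4900 → up 98.3135 (V=1.6164), down 70.9567 (V=0.0000). Price 1.2742; hedge Δ=0.0591, bond B=-3.7771.
  t=1,j=1: stock 118.4500 → up 136.2175 (V=36.2085), down 98.3135 (V=1.6164). Price 28.7248; hedge Δ=0.9126, bond B=-79.3755.
  t=0,j=0: stock 103.0000 → up 118.4500 (V=28.7248), down 85.4900 (V=1.2742). Price 22.7869; hedge Δ=0.8328, bond B=-62.9961.
Check: Δ(0,0)·S0 + B(0,0) = 22.7869 = V0.

(0,0): Delta=0.8328 Bond=-62.9961
(1,0): Delta=0.0591 Bond=-3.7771
(1,1): Delta=0.9126 Bond=-79.3755
(2,0): Delta=0.0000 Bond=0.0000
(2,1): Delta=0.0652 Bond=-4.7915
(2,2): Delta=1.0000 Bond=-100.0090
V0=22.7869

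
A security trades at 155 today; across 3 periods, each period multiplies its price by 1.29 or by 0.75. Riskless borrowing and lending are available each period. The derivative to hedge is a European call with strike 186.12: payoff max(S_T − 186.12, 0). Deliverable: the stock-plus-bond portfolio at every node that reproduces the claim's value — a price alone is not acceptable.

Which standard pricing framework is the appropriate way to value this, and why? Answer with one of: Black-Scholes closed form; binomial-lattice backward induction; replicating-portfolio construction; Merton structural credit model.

framework: replicating-portfolio construction

Key observation: the task asks for the hedge itself — share and bond holdings at every node of the 3-period tree on spot 155 with factors 1.29/0.75 — which is exactly what the replicating-portfolio construction produces.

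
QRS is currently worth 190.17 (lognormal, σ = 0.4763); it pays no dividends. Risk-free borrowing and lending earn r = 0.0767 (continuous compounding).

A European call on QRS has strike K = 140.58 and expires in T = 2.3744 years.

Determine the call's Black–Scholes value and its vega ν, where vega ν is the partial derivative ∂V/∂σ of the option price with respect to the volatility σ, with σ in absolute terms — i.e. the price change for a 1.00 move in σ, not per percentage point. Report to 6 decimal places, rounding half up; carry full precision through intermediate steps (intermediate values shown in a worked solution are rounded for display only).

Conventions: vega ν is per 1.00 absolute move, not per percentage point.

σ√T = 0.4763·√2.3744 = 0.733935
d₁ = (ln(S/K) + (r+σ²/2)T) / (σ√T) = (ln(190.17/140.58) + (0.0767+0.4763²/2)·2.3744) / 0.733935 = (0.302142 + 0.451447) / 0.733935 = 1.026778
d₂ = d₁ − σ√T = 1.026778 − 0.733935 = 0.292843
e^{−rT} = 0.833504
N(d₁) = 0.847738,  N(d₂) = 0.615179
Call price V = S·N(d₁) − K·e^{−rT}·N(d₂) = 161.214251 − 72.083009 = 89.131242
φ(d₁) = (1/√(2π))·e^{−d₁²/2} = 0.235493
ν = S·φ(d₁)·√T = 69.007519

price = 89.131242
ν = 69.007519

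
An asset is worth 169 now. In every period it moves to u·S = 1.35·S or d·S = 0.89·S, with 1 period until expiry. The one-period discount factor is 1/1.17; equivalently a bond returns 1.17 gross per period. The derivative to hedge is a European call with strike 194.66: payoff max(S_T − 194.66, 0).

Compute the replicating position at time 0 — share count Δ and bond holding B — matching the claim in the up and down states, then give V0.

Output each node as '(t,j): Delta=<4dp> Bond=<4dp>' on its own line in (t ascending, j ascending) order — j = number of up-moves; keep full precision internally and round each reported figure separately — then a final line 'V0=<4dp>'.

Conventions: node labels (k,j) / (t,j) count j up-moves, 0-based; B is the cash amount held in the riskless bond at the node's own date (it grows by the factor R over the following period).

(0,0): Delta=0.4308 Bond=-55.3811
V0=17.4233

Arbitrage-free pricing uses the up-move probability p* = (R−d)/(u−d) = 0.6087, discounting each step at R = 1.17.
Expiry values: V(1,0)=0.0000, V(1,1)=33.4900
  t=0,j=0: stock 169.0000 → up 228.1500 (V=33.4900), down 150.4100 (V=0.0000). Price 17.4233; hedge Δ=0.4308, bond B=-55.3811.
Sanity check at the root: Δ(0,0)·S0 + B(0,0) reproduces V0 = 17.4233.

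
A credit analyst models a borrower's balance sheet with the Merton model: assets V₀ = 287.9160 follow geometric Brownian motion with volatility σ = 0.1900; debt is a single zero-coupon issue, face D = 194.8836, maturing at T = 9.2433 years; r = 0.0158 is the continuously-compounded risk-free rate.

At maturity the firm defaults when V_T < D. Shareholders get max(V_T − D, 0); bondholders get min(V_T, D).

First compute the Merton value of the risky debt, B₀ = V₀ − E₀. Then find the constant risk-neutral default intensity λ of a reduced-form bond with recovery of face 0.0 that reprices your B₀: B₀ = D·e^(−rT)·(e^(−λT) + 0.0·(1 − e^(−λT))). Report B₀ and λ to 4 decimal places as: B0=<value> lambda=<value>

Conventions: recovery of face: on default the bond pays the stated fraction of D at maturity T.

B0=156.5889 lambda=0.0079

With assets at 287.9160 and a single debt payment of 194.8836 at 9.2433 years:
d₁ = [ln(V₀/D) + (r + σ²/2)T] / (σ√T)
   = [ln(287.9160/194.8836) + (0.0158 + 0.5·0.1900²)·9.2433] / (0.1900·√9.2433)
   = [0.390266 + 0.312886] / 0.577653 = 1.217257
d₂ = d₁ − σ√T = 1.217257 − 0.577653 = 0.639603
N(d₁) = 0.888247,  N(d₂) = 0.738785,  e^(−rT) = 0.864120
E₀ = V₀·N(d₁) − D·e^(−rT)·N(d₂)
   = 287.9160·0.888247 − 194.8836·0.864120·0.738785 = 131.327061
B₀ = V₀ − E₀ = 287.9160 − 131.327061 = 156.588939
e^(−λT) = (B₀·e^(rT)/D − 0)/(1 − 0) = (156.5889·1.157247/194.8836 − 0)/1 = 0.92984775
λ = −ln(0.92984775)/9.2433 = 0.007869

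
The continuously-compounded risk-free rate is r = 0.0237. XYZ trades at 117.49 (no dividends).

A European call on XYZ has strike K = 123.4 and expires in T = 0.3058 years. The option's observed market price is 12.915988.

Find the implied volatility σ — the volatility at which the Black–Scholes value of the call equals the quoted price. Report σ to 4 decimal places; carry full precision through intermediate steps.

At σ = 0.5803 the Black–Scholes value reproduces the quote:
σ√T = 0.5803·√0.3058 = 0.320901
d₁ = (ln(S/K) + (r+σ²/2)T) / (σ√T) = (ln(117.49/123.4) + (0.0237+0.5803²/2)·0.3058) / 0.320901 = (-0.049078 + 0.058736) / 0.320901 = 0.030098
d₂ = d₁ − σ√T = 0.030098 − 0.320901 = -0.290804
e^{−rT} = 0.992779
N(d₁) = 0.512005,  N(d₂) = 0.385601
V = S·N(d₁) − K·e^{−rT}·N(d₂) = 60.155514 − 47.239525 = 12.915988 (the quoted price), and the Black–Scholes price is strictly increasing in σ, so σ is unique

sigma = 0.5803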